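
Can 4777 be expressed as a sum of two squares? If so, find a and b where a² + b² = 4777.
4² + 69² (a=4, b=69)

Factorization: 4777 = 17 × 281
By Fermat: n is sum of two squares iff every prime p ≡ 3 (mod 4) appears to even power.
All primes ≡ 3 (mod 4) appear to even power.
Search a = 0, 1, 2, … for 4777 - a² a perfect square: first hit at a = 4: 4777 - 16 = 4761 = 69².
4777 = 4² + 69² = 16 + 4761 ✓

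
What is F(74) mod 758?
477

Matrix identity: Q^n = [[F_(n+1), F_n], [F_n, F_(n-1)]] with Q = [[1,1],[1,0]].
n = 74 = 1001010₂. Square-and-multiply, entries mod 758:
Q^1 = [[1,1],[1,0]]
Q^2 = (Q^1)² = [[2,1],[1,1]]
Q^4 = (Q^2)² = [[5,3],[3,2]]
Q^9 = (Q^4)²·Q = [[55,34],[34,21]]
Q^18 = (Q^9)² = [[391,310],[310,81]]
Q^37 = (Q^18)²·Q = [[383,357],[357,26]]
Q^74 = (Q^37)² = [[500,477],[477,23]]
F_74 mod 758 = Q^74[0][1] = 477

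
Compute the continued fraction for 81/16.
[5; 16]

Euclidean algorithm steps:
81 = 5 × 16 + 1
16 = 16 × 1 + 0
Continued fraction: [5; 16]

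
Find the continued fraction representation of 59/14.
[4; 4, 1, 2]

Euclidean algorithm steps:
59 = 4 × 14 + 3
14 = 4 × 3 + 2
3 = 1 × 2 + 1
2 = 2 × 1 + 0
Continued fraction: [4; 4, 1, 2]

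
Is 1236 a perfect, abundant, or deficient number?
abundant

Proper divisors of 1236: sum = 1 + 2 + 3 + 4 + 6 + 12 + 103 + 206 + 309 + 412 + 618 = 1676
Since 1676 > 1236, 1236 is abundant.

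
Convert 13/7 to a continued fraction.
[1; 1, 6]

Euclidean algorithm steps:
13 = 1 × 7 + 6
7 = 1 × 6 + 1
6 = 6 × 1 + 0
Continued fraction: [1; 1, 6]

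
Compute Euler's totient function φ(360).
96

360 = 2^3 × 3^2 × 5
φ(n) = n × ∏(1 - 1/p) for each prime p dividing n
φ(360) = 360 × (1 - 1/2) × (1 - 1/3) × (1 - 1/5) = 96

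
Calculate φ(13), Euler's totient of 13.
12

13 = 13
φ(n) = n × ∏(1 - 1/p) for each prime p dividing n
φ(13) = 13 × (1 - 1/13) = 12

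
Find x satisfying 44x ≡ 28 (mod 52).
x ≡ 3 (mod 13)

gcd(44, 52) = 4, which divides 28, so solutions exist.
Divide through by 4: 11x ≡ 7 (mod 13).
Find 11^(-1) mod 13 by the extended Euclidean algorithm:
13 = 1 × 11 + 2  ⟹  2 = (1)·13 + (-1)·11
11 = 5 × 2 + 1  ⟹  1 = (-5)·13 + (6)·11
So (6)·11 ≡ 1 (mod 13), i.e. 11^(-1) ≡ 6 (mod 13).
x ≡ 6 × 7 = 42 ≡ 3 (mod 13).
Check: 44 × 3 = 132 ≡ 28 (mod 52).
x ≡ 3 (mod 13), giving 4 solutions mod 52.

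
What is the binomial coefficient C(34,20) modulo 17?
0

Using Lucas' theorem:
Write n=34 and k=20 in base 17:
n in base 17: [2, 0]
k in base 17: [1, 3]
C(34,20) mod 17 = ∏ C(n_i, k_i) mod 17
Digit binomials (mod 17): C(2,1) = 2; C(0,3) = 0 (k_i > n_i)
Product: 2 × 0 = 0 ≡ 0 (mod 17)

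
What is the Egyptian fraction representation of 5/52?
1/11 + 1/191 + 1/109252

Greedy algorithm:
5/52: ceiling(52/5) = 11, use 1/11
3/572: ceiling(572/3) = 191, use 1/191
1/109252: ceiling(109252/1) = 109252, use 1/109252
Result: 5/52 = 1/11 + 1/191 + 1/109252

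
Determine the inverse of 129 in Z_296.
257

gcd(129, 296) = 1, so the inverse exists.
Extended Euclidean algorithm on (296, 129):
296 = 2 × 129 + 38  ⟹  38 = (1)·296 + (-2)·129
129 = 3 × 38 + 15  ⟹  15 = (-3)·296 + (7)·129
38 = 2 × 15 + 8  ⟹  8 = (7)·296 + (-16)·129
15 = 1 × 8 + 7  ⟹  7 = (-10)·296 + (23)·129
8 = 1 × 7 + 1  ⟹  1 = (17)·296 + (-39)·129
So (-39)·129 ≡ 1 (mod 296), i.e. 129^(-1) ≡ -39 ≡ 257 (mod 296).
Check: 129 × 257 = 33153 ≡ 1 (mod 296)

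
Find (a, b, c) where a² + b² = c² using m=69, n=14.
(4565, 1932, 4957)

Euclid's formula: a = m² - n², b = 2mn, c = m² + n²
m = 69, n = 14
a = 69² - 14² = 4761 - 196 = 4565
b = 2 × 69 × 14 = 1932
c = 69² + 14² = 4761 + 196 = 4957
Verification: 4565² + 1932² = 20839225 + 3732624 = 24571849 = 4957² ✓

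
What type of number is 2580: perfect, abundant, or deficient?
abundant

Proper divisors of 2580: sum = 1 + 2 + 3 + 4 + 5 + 6 + 10 + 12 + ... + 516 + 645 + 860 + 1290 (23 divisors) = 4812
Since 4812 > 2580, 2580 is abundant.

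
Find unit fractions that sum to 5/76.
1/16 + 1/304

Greedy algorithm:
5/76: ceiling(76/5) = 16, use 1/16
1/304: ceiling(304/1) = 304, use 1/304
Result: 5/76 = 1/16 + 1/304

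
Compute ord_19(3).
18

19 is prime, so ord(3) divides φ(19) = 18.
Divisors of 18: 1, 2, 3, 6, 9, 18.
Repeated squaring: 3^1 ≡ 3, 3^2 ≡ 9, 3^4 ≡ 5, 3^8 ≡ 6, 3^16 ≡ 17 (mod 19).
Test 3^d mod 19 for each divisor d in increasing order:
3^1 ≡ 3
3^2 ≡ 9
3^3 = 3^2·3^1 ≡ 8
3^6 = 3^4·3^2 ≡ 7
3^9 = 3^8·3^1 ≡ 18
3^18 = 3^16·3^2 ≡ 1  ← first divisor giving 1
The order is 18.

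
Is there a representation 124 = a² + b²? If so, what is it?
Not possible

Factorization: 124 = 2^2 × 31
By Fermat: n is sum of two squares iff every prime p ≡ 3 (mod 4) appears to even power.
Prime(s) ≡ 3 (mod 4) with odd exponent: [(31, 1)]
Therefore 124 cannot be expressed as a² + b².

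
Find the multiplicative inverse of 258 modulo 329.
139

gcd(258, 329) = 1, so the inverse exists.
Extended Euclidean algorithm on (329, 258):
329 = 1 × 258 + 71  ⟹  71 = (1)·329 + (-1)·258
258 = 3 × 71 + 45  ⟹  45 = (-3)·329 + (4)·258
71 = 1 × 45 + 26  ⟹  26 = (4)·329 + (-5)·258
45 = 1 × 26 + 19  ⟹  19 = (-7)·329 + (9)·258
26 = 1 × 19 + 7  ⟹  7 = (11)·329 + (-14)·258
19 = 2 × 7 + 5  ⟹  5 = (-29)·329 + (37)·258
7 = 1 × 5 + 2  ⟹  2 = (40)·329 + (-51)·258
5 = 2 × 2 + 1  ⟹  1 = (-109)·329 + (139)·258
So (139)·258 ≡ 1 (mod 329), i.e. 258^(-1) ≡ 139 (mod 329).
Check: 258 × 139 = 35862 ≡ 1 (mod 329)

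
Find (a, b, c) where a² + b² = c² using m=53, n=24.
(2233, 2544, 3385)

Euclid's formula: a = m² - n², b = 2mn, c = m² + n²
m = 53, n = 24
a = 53² - 24² = 2809 - 576 = 2233
b = 2 × 53 × 24 = 2544
c = 53² + 24² = 2809 + 576 = 3385
Verification: 2233² + 2544² = 4986289 + 6471936 = 11458225 = 3385² ✓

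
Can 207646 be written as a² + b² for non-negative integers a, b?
Not possible

Factorization: 207646 = 2 × 47^3
By Fermat: n is sum of two squares iff every prime p ≡ 3 (mod 4) appears to even power.
Prime(s) ≡ 3 (mod 4) with odd exponent: [(47, 3)]
Therefore 207646 cannot be expressed as a² + b².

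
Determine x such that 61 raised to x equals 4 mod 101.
26

Baby-step giant-step with step n = ⌈√101⌉ = 11.
Baby steps 61^j mod 101 (j:value) for j=0..10: 0:1, 1:61, 2:85, 3:34, 4:54, 5:62, 6:45, 7:18, 8:88, 9:15, 10:6.
Giant-step multiplier: 61^(-11) ≡ 61^(100-11) = 61^89 ≡ 93 (mod 101).
Giant steps γ_i = 4·93^i mod 101: γ_0=4, γ_1=69, γ_2=54 (in table at j=4).
x = i·n + j = 2·11 + 4 = 26.
Check: 61^26 ≡ 4 (mod 101).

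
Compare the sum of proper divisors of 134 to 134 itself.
deficient

Proper divisors of 134: sum = 1 + 2 + 67 = 70
Since 70 < 134, 134 is deficient.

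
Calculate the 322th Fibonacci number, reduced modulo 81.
1

Matrix identity: Q^n = [[F_(n+1), F_n], [F_n, F_(n-1)]] with Q = [[1,1],[1,0]].
n = 322 = 101000010₂. Square-and-multiply, entries mod 81:
Q^1 = [[1,1],[1,0]]
Q^2 = (Q^1)² = [[2,1],[1,1]]
Q^5 = (Q^2)²·Q = [[8,5],[5,3]]
Q^10 = (Q^5)² = [[8,55],[55,34]]
Q^20 = (Q^10)² = [[11,42],[42,50]]
Q^40 = (Q^20)² = [[22,51],[51,52]]
Q^80 = (Q^40)² = [[7,48],[48,40]]
Q^161 = (Q^80)²·Q = [[73,4],[4,69]]
Q^322 = (Q^161)² = [[80,1],[1,79]]
F_322 mod 81 = Q^322[0][1] = 1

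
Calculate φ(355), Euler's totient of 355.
280

355 = 5 × 71
φ(n) = n × ∏(1 - 1/p) for each prime p dividing n
φ(355) = 355 × (1 - 1/5) × (1 - 1/71) = 280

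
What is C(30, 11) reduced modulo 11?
2

Using Lucas' theorem:
Write n=30 and k=11 in base 11:
n in base 11: [2, 8]
k in base 11: [1, 0]
C(30,11) mod 11 = ∏ C(n_i, k_i) mod 11
Digit binomials (mod 11): C(2,1) = 2; C(8,0) = 1
Product: 2 × 1 = 2 ≡ 2 (mod 11)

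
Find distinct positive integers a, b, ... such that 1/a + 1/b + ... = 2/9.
1/5 + 1/45

Greedy algorithm:
2/9: ceiling(9/2) = 5, use 1/5
1/45: ceiling(45/1) = 45, use 1/45
Result: 2/9 = 1/5 + 1/45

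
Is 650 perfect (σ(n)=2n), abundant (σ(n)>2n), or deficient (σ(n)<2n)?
abundant

Proper divisors of 650: sum = 1 + 2 + 5 + 10 + 13 + 25 + 26 + 50 + 65 + 130 + 325 = 652
Since 652 > 650, 650 is abundant.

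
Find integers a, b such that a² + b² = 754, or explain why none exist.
5² + 27² (a=5, b=27)

Factorization: 754 = 2 × 13 × 29
By Fermat: n is sum of two squares iff every prime p ≡ 3 (mod 4) appears to even power.
All primes ≡ 3 (mod 4) appear to even power.
Search a = 0, 1, 2, … for 754 - a² a perfect square: first hit at a = 5: 754 - 25 = 729 = 27².
754 = 5² + 27² = 25 + 729 ✓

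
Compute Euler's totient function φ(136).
64

136 = 2^3 × 17
φ(n) = n × ∏(1 - 1/p) for each prime p dividing n
φ(136) = 136 × (1 - 1/2) × (1 - 1/17) = 64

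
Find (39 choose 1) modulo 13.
0

Using Lucas' theorem:
Write n=39 and k=1 in base 13:
n in base 13: [3, 0]
k in base 13: [0, 1]
C(39,1) mod 13 = ∏ C(n_i, k_i) mod 13
Digit binomials (mod 13): C(3,0) = 1; C(0,1) = 0 (k_i > n_i)
Product: 1 × 0 = 0 ≡ 0 (mod 13)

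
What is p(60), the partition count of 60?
966467

p(n) counts ways to write n as a sum of positive integers (order ignored).
Euler's pentagonal recurrence: p(k) = p(k-1) + p(k-2) - p(k-5) - p(k-7) + p(k-12) + p(k-15) - ... (offsets j(3j∓1)/2, signs ++--, p(0)=1, p(<0)=0).
DP table for k = 0..59: p(0)=1, p(1)=1, p(2)=2, p(3)=3, p(4)=5, p(5)=7, p(6)=11, p(7)=15, p(8)=22, p(9)=30, p(10)=42, p(11)=56, p(12)=77, p(13)=101, p(14)=135, p(15)=176, p(16)=231, p(17)=297, p(18)=385, p(19)=490, p(20)=627, p(21)=792, p(22)=1002, p(23)=1255, p(24)=1575, p(25)=1958, p(26)=2436, p(27)=3010, p(28)=3718, p(29)=4565, p(30)=5604, p(31)=6842, p(32)=8349, p(33)=10143, p(34)=12310, p(35)=14883, p(36)=17977, p(37)=21637, p(38)=26015, p(39)=31185, p(40)=37338, p(41)=44583, p(42)=53174, p(43)=63261, p(44)=75175, p(45)=89134, p(46)=105558, p(47)=124754, p(48)=147273, p(49)=173525, p(50)=204226, p(51)=239943, p(52)=281589, p(53)=329931, p(54)=386155, p(55)=451276, p(56)=526823, p(57)=614154, p(58)=715220, p(59)=831820.
Final step: p(60) = p(59) + p(58) - p(55) - p(53) + p(48) + p(45) - p(38) - p(34) + p(25) + p(20) - p(9) - p(3)
= 831820 + 715220 - 451276 - 329931 + 147273 + 89134 - 26015 - 12310 + 1958 + 627 - 30 - 3
= 966467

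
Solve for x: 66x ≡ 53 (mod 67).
x ≡ 14 (mod 67)

gcd(66, 67) = 1, which divides 53, so solutions exist.
Find 66^(-1) mod 67 by the extended Euclidean algorithm:
67 = 1 × 66 + 1  ⟹  1 = (1)·67 + (-1)·66
So (-1)·66 ≡ 1 (mod 67), i.e. 66^(-1) ≡ -1 ≡ 66 (mod 67).
x ≡ 66 × 53 = 3498 ≡ 14 (mod 67).
Check: 66 × 14 = 924 ≡ 53 (mod 67).
Unique solution: x ≡ 14 (mod 67)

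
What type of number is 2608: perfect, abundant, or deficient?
deficient

Proper divisors of 2608: sum = 1 + 2 + 4 + 8 + 16 + 163 + 326 + 652 + 1304 = 2476
Since 2476 < 2608, 2608 is deficient.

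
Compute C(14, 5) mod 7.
0

Using Lucas' theorem:
Write n=14 and k=5 in base 7:
n in base 7: [2, 0]
k in base 7: [0, 5]
C(14,5) mod 7 = ∏ C(n_i, k_i) mod 7
Digit binomials (mod 7): C(2,0) = 1; C(0,5) = 0 (k_i > n_i)
Product: 1 × 0 = 0 ≡ 0 (mod 7)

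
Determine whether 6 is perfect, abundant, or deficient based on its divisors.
perfect

Proper divisors of 6: sum = 1 + 2 + 3 = 6
Since 6 = 6, 6 is perfect.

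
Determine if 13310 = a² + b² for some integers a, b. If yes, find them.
Not possible

Factorization: 13310 = 2 × 5 × 11^3
By Fermat: n is sum of two squares iff every prime p ≡ 3 (mod 4) appears to even power.
Prime(s) ≡ 3 (mod 4) with odd exponent: [(11, 3)]
Therefore 13310 cannot be expressed as a² + b².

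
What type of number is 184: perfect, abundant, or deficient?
deficient

Proper divisors of 184: sum = 1 + 2 + 4 + 8 + 23 + 46 + 92 = 176
Since 176 < 184, 184 is deficient.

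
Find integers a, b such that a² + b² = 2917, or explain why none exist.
1² + 54² (a=1, b=54)

Factorization: 2917 = 2917
By Fermat: n is sum of two squares iff every prime p ≡ 3 (mod 4) appears to even power.
All primes ≡ 3 (mod 4) appear to even power.
Search a = 0, 1, 2, … for 2917 - a² a perfect square: first hit at a = 1: 2917 - 1 = 2916 = 54².
2917 = 1² + 54² = 1 + 2916 ✓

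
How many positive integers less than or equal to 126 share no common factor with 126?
36

126 = 2 × 3^2 × 7
φ(n) = n × ∏(1 - 1/p) for each prime p dividing n
φ(126) = 126 × (1 - 1/2) × (1 - 1/3) × (1 - 1/7) = 36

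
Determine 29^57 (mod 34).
5

Repeated squaring. Binary of 57 = 111001.
29^1 ≡ 29 (mod 34); 29^2 ≡ 25 (mod 34); 29^4 ≡ 13 (mod 34); 29^8 ≡ 33 (mod 34); 29^16 ≡ 1 (mod 34); 29^32 ≡ 1 (mod 34)
29^57 = 29^1 × 29^8 × 29^16 × 29^32 ≡ 5 (mod 34)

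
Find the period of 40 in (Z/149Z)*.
148

149 is prime, so ord(40) divides φ(149) = 148.
Divisors of 148: 1, 2, 4, 37, 74, 148.
Repeated squaring: 40^1 ≡ 40, 40^2 ≡ 110, 40^4 ≡ 31, 40^8 ≡ 67, 40^16 ≡ 19, 40^32 ≡ 63, 40^64 ≡ 95, 40^128 ≡ 85 (mod 149).
Test 40^d mod 149 for each divisor d in increasing order:
40^1 ≡ 40
40^2 ≡ 110
40^4 ≡ 31
40^37 = 40^32·40^4·40^1 ≡ 44
40^74 = 40^64·40^8·40^2 ≡ 148
40^148 = 40^128·40^16·40^4 ≡ 1  ← first divisor giving 1
The order is 148.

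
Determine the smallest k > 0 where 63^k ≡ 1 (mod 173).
172

173 is prime, so ord(63) divides φ(173) = 172.
Divisors of 172: 1, 2, 4, 43, 86, 172.
Repeated squaring: 63^1 ≡ 63, 63^2 ≡ 163, 63^4 ≡ 100, 63^8 ≡ 139, 63^16 ≡ 118, 63^32 ≡ 84, 63^64 ≡ 136, 63^128 ≡ 158 (mod 173).
Test 63^d mod 173 for each divisor d in increasing order:
63^1 ≡ 63
63^2 ≡ 163
63^4 ≡ 100
63^43 = 63^32·63^8·63^2·63^1 ≡ 80
63^86 = 63^64·63^16·63^4·63^2 ≡ 172
63^172 = 63^128·63^32·63^8·63^4 ≡ 1  ← first divisor giving 1
The order is 172.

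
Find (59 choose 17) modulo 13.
10

Using Lucas' theorem:
Write n=59 and k=17 in base 13:
n in base 13: [4, 7]
k in base 13: [1, 4]
C(59,17) mod 13 = ∏ C(n_i, k_i) mod 13
Digit binomials (mod 13): C(4,1) = 4; C(7,4) = 35 ≡ 9
Product: 4 × 9 = 36 ≡ 10 (mod 13)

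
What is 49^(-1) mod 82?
77

gcd(49, 82) = 1, so the inverse exists.
Extended Euclidean algorithm on (82, 49):
82 = 1 × 49 + 33  ⟹  33 = (1)·82 + (-1)·49
49 = 1 × 33 + 16  ⟹  16 = (-1)·82 + (2)·49
33 = 2 × 16 + 1  ⟹  1 = (3)·82 + (-5)·49
So (-5)·49 ≡ 1 (mod 82), i.e. 49^(-1) ≡ -5 ≡ 77 (mod 82).
Check: 49 × 77 = 3773 ≡ 1 (mod 82)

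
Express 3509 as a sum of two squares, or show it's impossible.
22² + 55² (a=22, b=55)

Factorization: 3509 = 11^2 × 29
By Fermat: n is sum of two squares iff every prime p ≡ 3 (mod 4) appears to even power.
All primes ≡ 3 (mod 4) appear to even power.
Search a = 0, 1, 2, … for 3509 - a² a perfect square: first hit at a = 22: 3509 - 484 = 3025 = 55².
3509 = 22² + 55² = 484 + 3025 ✓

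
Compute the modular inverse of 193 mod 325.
32

gcd(193, 325) = 1, so the inverse exists.
Extended Euclidean algorithm on (325, 193):
325 = 1 × 193 + 132  ⟹  132 = (1)·325 + (-1)·193
193 = 1 × 132 + 61  ⟹  61 = (-1)·325 + (2)·193
132 = 2 × 61 + 10  ⟹  10 = (3)·325 + (-5)·193
61 = 6 × 10 + 1  ⟹  1 = (-19)·325 + (32)·193
So (32)·193 ≡ 1 (mod 325), i.e. 193^(-1) ≡ 32 (mod 325).
Check: 193 × 32 = 6176 ≡ 1 (mod 325)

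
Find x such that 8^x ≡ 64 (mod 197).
2

Baby-step giant-step with step n = ⌈√197⌉ = 15.
Baby steps 8^j mod 197 (j:value) for j=0..14: 0:1, 1:8, 2:64, 3:118, 4:156, 5:66, 6:134, 7:87, 8:105, 9:52, 10:22, 11:176, 12:29, 13:35, 14:83.
h = 64 is already in the table at j=2, so x = 2.
Check: 8^2 ≡ 64 (mod 197).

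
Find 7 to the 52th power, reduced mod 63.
7

Repeated squaring. Binary of 52 = 110100.
7^1 ≡ 7 (mod 63); 7^2 ≡ 49 (mod 63); 7^4 ≡ 7 (mod 63); 7^8 ≡ 49 (mod 63); 7^16 ≡ 7 (mod 63); 7^32 ≡ 49 (mod 63)
7^52 = 7^4 × 7^16 × 7^32 ≡ 7 (mod 63)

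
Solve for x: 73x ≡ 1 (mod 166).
141

gcd(73, 166) = 1, so the inverse exists.
Extended Euclidean algorithm on (166, 73):
166 = 2 × 73 + 20  ⟹  20 = (1)·166 + (-2)·73
73 = 3 × 20 + 13  ⟹  13 = (-3)·166 + (7)·73
20 = 1 × 13 + 7  ⟹  7 = (4)·166 + (-9)·73
13 = 1 × 7 + 6  ⟹  6 = (-7)·166 + (16)·73
7 = 1 × 6 + 1  ⟹  1 = (11)·166 + (-25)·73
So (-25)·73 ≡ 1 (mod 166), i.e. 73^(-1) ≡ -25 ≡ 141 (mod 166).
Check: 73 × 141 = 10293 ≡ 1 (mod 166)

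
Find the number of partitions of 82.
20506255

p(n) counts ways to write n as a sum of positive integers (order ignored).
Euler's pentagonal recurrence: p(k) = p(k-1) + p(k-2) - p(k-5) - p(k-7) + p(k-12) + p(k-15) - ... (offsets j(3j∓1)/2, signs ++--, p(0)=1, p(<0)=0).
DP table for k = 0..81: p(0)=1, p(1)=1, p(2)=2, p(3)=3, p(4)=5, p(5)=7, p(6)=11, p(7)=15, p(8)=22, p(9)=30, p(10)=42, p(11)=56, p(12)=77, p(13)=101, p(14)=135, p(15)=176, p(16)=231, p(17)=297, p(18)=385, p(19)=490, p(20)=627, p(21)=792, p(22)=1002, p(23)=1255, p(24)=1575, p(25)=1958, p(26)=2436, p(27)=3010, p(28)=3718, p(29)=4565, p(30)=5604, p(31)=6842, p(32)=8349, p(33)=10143, p(34)=12310, p(35)=14883, p(36)=17977, p(37)=21637, p(38)=26015, p(39)=31185, p(40)=37338, p(41)=44583, p(42)=53174, p(43)=63261, p(44)=75175, p(45)=89134, p(46)=105558, p(47)=124754, p(48)=147273, p(49)=173525, p(50)=204226, p(51)=239943, p(52)=281589, p(53)=329931, p(54)=386155, p(55)=451276, p(56)=526823, p(57)=614154, p(58)=715220, p(59)=831820, p(60)=966467, p(61)=1121505, p(62)=1300156, p(63)=1505499, p(64)=1741630, p(65)=2012558, p(66)=2323520, p(67)=2679689, p(68)=3087735, p(69)=3554345, p(70)=4087968, p(71)=4697205, p(72)=5392783, p(73)=6185689, p(74)=7089500, p(75)=8118264, p(76)=9289091, p(77)=10619863, p(78)=12132164, p(79)=13848650, p(80)=15796476, p(81)=18004327.
Final step: p(82) = p(81) + p(80) - p(77) - p(75) + p(70) + p(67) - p(60) - p(56) + p(47) + p(42) - p(31) - p(25) + p(12) + p(5)
= 18004327 + 15796476 - 10619863 - 8118264 + 4087968 + 2679689 - 966467 - 526823 + 124754 + 53174 - 6842 - 1958 + 77 + 7
= 20506255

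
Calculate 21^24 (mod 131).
4

Repeated squaring. Binary of 24 = 11000.
21^1 ≡ 21 (mod 131); 21^2 ≡ 48 (mod 131); 21^4 ≡ 77 (mod 131); 21^8 ≡ 34 (mod 131); 21^16 ≡ 108 (mod 131)
21^24 = 21^8 × 21^16 ≡ 4 (mod 131)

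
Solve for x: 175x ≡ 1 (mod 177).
88

gcd(175, 177) = 1, so the inverse exists.
Extended Euclidean algorithm on (177, 175):
177 = 1 × 175 + 2  ⟹  2 = (1)·177 + (-1)·175
175 = 87 × 2 + 1  ⟹  1 = (-87)·177 + (88)·175
So (88)·175 ≡ 1 (mod 177), i.e. 175^(-1) ≡ 88 (mod 177).
Check: 175 × 88 = 15400 ≡ 1 (mod 177)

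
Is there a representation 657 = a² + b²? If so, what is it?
9² + 24² (a=9, b=24)

Factorization: 657 = 3^2 × 73
By Fermat: n is sum of two squares iff every prime p ≡ 3 (mod 4) appears to even power.
All primes ≡ 3 (mod 4) appear to even power.
Search a = 0, 1, 2, … for 657 - a² a perfect square: first hit at a = 9: 657 - 81 = 576 = 24².
657 = 9² + 24² = 81 + 576 ✓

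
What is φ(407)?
360

407 = 11 × 37
φ(n) = n × ∏(1 - 1/p) for each prime p dividing n
φ(407) = 407 × (1 - 1/11) × (1 - 1/37) = 360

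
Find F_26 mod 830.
213

Matrix identity: Q^n = [[F_(n+1), F_n], [F_n, F_(n-1)]] with Q = [[1,1],[1,0]].
n = 26 = 11010₂. Square-and-multiply, entries mod 830:
Q^1 = [[1,1],[1,0]]
Q^3 = (Q^1)²·Q = [[3,2],[2,1]]
Q^6 = (Q^3)² = [[13,8],[8,5]]
Q^13 = (Q^6)²·Q = [[377,233],[233,144]]
Q^26 = (Q^13)² = [[538,213],[213,325]]
F_26 mod 830 = Q^26[0][1] = 213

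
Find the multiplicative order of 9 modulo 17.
8

17 is prime, so ord(9) divides φ(17) = 16.
Divisors of 16: 1, 2, 4, 8, 16.
Repeated squaring: 9^1 ≡ 9, 9^2 ≡ 13, 9^4 ≡ 16, 9^8 ≡ 1, 9^16 ≡ 1 (mod 17).
Test 9^d mod 17 for each divisor d in increasing order:
9^1 ≡ 9
9^2 ≡ 13
9^4 ≡ 16
9^8 ≡ 1  ← first divisor giving 1
The order is 8.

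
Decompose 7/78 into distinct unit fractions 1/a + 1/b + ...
1/12 + 1/156

Greedy algorithm:
7/78: ceiling(78/7) = 12, use 1/12
1/156: ceiling(156/1) = 156, use 1/156
Result: 7/78 = 1/12 + 1/156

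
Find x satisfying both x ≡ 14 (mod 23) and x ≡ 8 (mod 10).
198

Using Chinese Remainder Theorem:
M = 23 × 10 = 230
M1 = 10, M2 = 23
y1 = 10^(-1) mod 23 = 7
y2 = 23^(-1) mod 10 = 7
x = (14×10×7 + 8×23×7) mod 230 = 198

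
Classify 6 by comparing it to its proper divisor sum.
perfect

Proper divisors of 6: sum = 1 + 2 + 3 = 6
Since 6 = 6, 6 is perfect.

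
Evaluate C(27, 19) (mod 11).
0

Using Lucas' theorem:
Write n=27 and k=19 in base 11:
n in base 11: [2, 5]
k in base 11: [1, 8]
C(27,19) mod 11 = ∏ C(n_i, k_i) mod 11
Digit binomials (mod 11): C(2,1) = 2; C(5,8) = 0 (k_i > n_i)
Product: 2 × 0 = 0 ≡ 0 (mod 11)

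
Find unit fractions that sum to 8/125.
1/16 + 1/667 + 1/1334000

Greedy algorithm:
8/125: ceiling(125/8) = 16, use 1/16
3/2000: ceiling(2000/3) = 667, use 1/667
1/1334000: ceiling(1334000/1) = 1334000, use 1/1334000
Result: 8/125 = 1/16 + 1/667 + 1/1334000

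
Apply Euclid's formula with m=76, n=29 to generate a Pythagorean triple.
(4935, 4408, 6617)

Euclid's formula: a = m² - n², b = 2mn, c = m² + n²
m = 76, n = 29
a = 76² - 29² = 5776 - 841 = 4935
b = 2 × 76 × 29 = 4408
c = 76² + 29² = 5776 + 841 = 6617
Verification: 4935² + 4408² = 24354225 + 19430464 = 43784689 = 6617² ✓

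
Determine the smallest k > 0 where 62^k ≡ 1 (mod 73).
72

73 is prime, so ord(62) divides φ(73) = 72.
Divisors of 72: 1, 2, 3, 4, 6, 8, 9, 12, 18, 24, 36, 72.
Repeated squaring: 62^1 ≡ 62, 62^2 ≡ 48, 62^4 ≡ 41, 62^8 ≡ 2, 62^16 ≡ 4, 62^32 ≡ 16, 62^64 ≡ 37 (mod 73).
Test 62^d mod 73 for each divisor d in increasing order:
62^1 ≡ 62
62^2 ≡ 48
62^3 = 62^2·62^1 ≡ 56
62^4 ≡ 41
62^6 = 62^4·62^2 ≡ 70
62^8 ≡ 2
62^9 = 62^8·62^1 ≡ 51
62^12 = 62^8·62^4 ≡ 9
62^18 = 62^16·62^2 ≡ 46
62^24 = 62^16·62^8 ≡ 8
62^36 = 62^32·62^4 ≡ 72
62^72 = 62^64·62^8 ≡ 1  ← first divisor giving 1
The order is 72.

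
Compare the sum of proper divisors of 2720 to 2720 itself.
abundant

Proper divisors of 2720: sum = 1 + 2 + 4 + 5 + 8 + 10 + 16 + 17 + ... + 340 + 544 + 680 + 1360 (23 divisors) = 4084
Since 4084 > 2720, 2720 is abundant.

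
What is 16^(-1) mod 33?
31

gcd(16, 33) = 1, so the inverse exists.
Extended Euclidean algorithm on (33, 16):
33 = 2 × 16 + 1  ⟹  1 = (1)·33 + (-2)·16
So (-2)·16 ≡ 1 (mod 33), i.e. 16^(-1) ≡ -2 ≡ 31 (mod 33).
Check: 16 × 31 = 496 ≡ 1 (mod 33)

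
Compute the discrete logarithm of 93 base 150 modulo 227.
33

Baby-step giant-step with step n = ⌈√227⌉ = 16.
Baby steps 150^j mod 227 (j:value) for j=0..15: 0:1, 1:150, 2:27, 3:191, 4:48, 5:163, 6:161, 7:88, 8:34, 9:106, 10:10, 11:138, 12:43, 13:94, 14:26, 15:41.
Giant-step multiplier: 150^(-16) ≡ 150^(226-16) = 150^210 ≡ 173 (mod 227).
Giant steps γ_i = 93·173^i mod 227: γ_0=93, γ_1=199, γ_2=150 (in table at j=1).
x = i·n + j = 2·16 + 1 = 33.
Check: 150^33 ≡ 93 (mod 227).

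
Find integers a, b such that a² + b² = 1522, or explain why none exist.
1² + 39² (a=1, b=39)

Factorization: 1522 = 2 × 761
By Fermat: n is sum of two squares iff every prime p ≡ 3 (mod 4) appears to even power.
All primes ≡ 3 (mod 4) appear to even power.
Search a = 0, 1, 2, … for 1522 - a² a perfect square: first hit at a = 1: 1522 - 1 = 1521 = 39².
1522 = 1² + 39² = 1 + 1521 ✓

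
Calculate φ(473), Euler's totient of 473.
420

473 = 11 × 43
φ(n) = n × ∏(1 - 1/p) for each prime p dividing n
φ(473) = 473 × (1 - 1/11) × (1 - 1/43) = 420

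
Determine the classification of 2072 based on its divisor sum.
abundant

Proper divisors of 2072: sum = 1 + 2 + 4 + 7 + 8 + 14 + 28 + 37 + 56 + 74 + 148 + 259 + 296 + 518 + 1036 = 2488
Since 2488 > 2072, 2072 is abundant.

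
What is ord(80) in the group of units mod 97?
96

97 is prime, so ord(80) divides φ(97) = 96.
Divisors of 96: 1, 2, 3, 4, 6, 8, 12, 16, 24, 32, 48, 96.
Repeated squaring: 80^1 ≡ 80, 80^2 ≡ 95, 80^4 ≡ 4, 80^8 ≡ 16, 80^16 ≡ 62, 80^32 ≡ 61, 80^64 ≡ 35 (mod 97).
Test 80^d mod 97 for each divisor d in increasing order:
80^1 ≡ 80
80^2 ≡ 95
80^3 = 80^2·80^1 ≡ 34
80^4 ≡ 4
80^6 = 80^4·80^2 ≡ 89
80^8 ≡ 16
80^12 = 80^8·80^4 ≡ 64
80^16 ≡ 62
80^24 = 80^16·80^8 ≡ 22
80^32 ≡ 61
80^48 = 80^32·80^16 ≡ 96
80^96 = 80^64·80^32 ≡ 1  ← first divisor giving 1
The order is 96.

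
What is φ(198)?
60

198 = 2 × 3^2 × 11
φ(n) = n × ∏(1 - 1/p) for each prime p dividing n
φ(198) = 198 × (1 - 1/2) × (1 - 1/3) × (1 - 1/11) = 60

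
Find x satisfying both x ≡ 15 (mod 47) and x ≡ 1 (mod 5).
156

Using Chinese Remainder Theorem:
M = 47 × 5 = 235
M1 = 5, M2 = 47
y1 = 5^(-1) mod 47 = 19
y2 = 47^(-1) mod 5 = 3
x = (15×5×19 + 1×47×3) mod 235 = 156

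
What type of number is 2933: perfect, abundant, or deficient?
deficient

Proper divisors of 2933: sum = 1 + 7 + 419 = 427
Since 427 < 2933, 2933 is deficient.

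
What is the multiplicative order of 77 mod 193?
192

193 is prime, so ord(77) divides φ(193) = 192.
Divisors of 192: 1, 2, 3, 4, 6, 8, 12, 16, 24, 32, 48, 64, 96, 192.
Repeated squaring: 77^1 ≡ 77, 77^2 ≡ 139, 77^4 ≡ 21, 77^8 ≡ 55, 77^16 ≡ 130, 77^32 ≡ 109, 77^64 ≡ 108, 77^128 ≡ 84 (mod 193).
Test 77^d mod 193 for each divisor d in increasing order:
77^1 ≡ 77
77^2 ≡ 139
77^3 = 77^2·77^1 ≡ 88
77^4 ≡ 21
77^6 = 77^4·77^2 ≡ 24
77^8 ≡ 55
77^12 = 77^8·77^4 ≡ 190
77^16 ≡ 130
77^24 = 77^16·77^8 ≡ 9
77^32 ≡ 109
77^48 = 77^32·77^16 ≡ 81
77^64 ≡ 108
77^96 = 77^64·77^32 ≡ 192
77^192 = 77^128·77^64 ≡ 1  ← first divisor giving 1
The order is 192.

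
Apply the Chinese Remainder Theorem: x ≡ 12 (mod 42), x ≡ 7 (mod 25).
432

Using Chinese Remainder Theorem:
M = 42 × 25 = 1050
M1 = 25, M2 = 42
y1 = 25^(-1) mod 42 = 37
y2 = 42^(-1) mod 25 = 3
x = (12×25×37 + 7×42×3) mod 1050 = 432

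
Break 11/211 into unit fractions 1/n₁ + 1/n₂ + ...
1/20 + 1/469 + 1/1979180

Greedy algorithm:
11/211: ceiling(211/11) = 20, use 1/20
9/4220: ceiling(4220/9) = 469, use 1/469
1/1979180: ceiling(1979180/1) = 1979180, use 1/1979180
Result: 11/211 = 1/20 + 1/469 + 1/1979180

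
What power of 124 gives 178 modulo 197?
84

Baby-step giant-step with step n = ⌈√197⌉ = 15.
Baby steps 124^j mod 197 (j:value) for j=0..14: 0:1, 1:124, 2:10, 3:58, 4:100, 5:186, 6:15, 7:87, 8:150, 9:82, 10:121, 11:32, 12:28, 13:123, 14:83.
Giant-step multiplier: 124^(-15) ≡ 124^(196-15) = 124^181 ≡ 78 (mod 197).
Giant steps γ_i = 178·78^i mod 197: γ_0=178, γ_1=94, γ_2=43, γ_3=5, γ_4=193, γ_5=82 (in table at j=9).
x = i·n + j = 5·15 + 9 = 84.
Check: 124^84 ≡ 178 (mod 197).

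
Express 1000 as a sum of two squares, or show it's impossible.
10² + 30² (a=10, b=30)

Factorization: 1000 = 2^3 × 5^3
By Fermat: n is sum of two squares iff every prime p ≡ 3 (mod 4) appears to even power.
All primes ≡ 3 (mod 4) appear to even power.
Search a = 0, 1, 2, … for 1000 - a² a perfect square: first hit at a = 10: 1000 - 100 = 900 = 30².
1000 = 10² + 30² = 100 + 900 ✓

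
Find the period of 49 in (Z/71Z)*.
35

71 is prime, so ord(49) divides φ(71) = 70.
Divisors of 70: 1, 2, 5, 7, 10, 14, 35, 70.
Repeated squaring: 49^1 ≡ 49, 49^2 ≡ 58, 49^4 ≡ 27, 49^8 ≡ 19, 49^16 ≡ 6, 49^32 ≡ 36, 49^64 ≡ 18 (mod 71).
Test 49^d mod 71 for each divisor d in increasing order:
49^1 ≡ 49
49^2 ≡ 58
49^5 = 49^4·49^1 ≡ 45
49^7 = 49^4·49^2·49^1 ≡ 54
49^10 = 49^8·49^2 ≡ 37
49^14 = 49^8·49^4·49^2 ≡ 5
49^35 = 49^32·49^2·49^1 ≡ 1  ← first divisor giving 1
The order is 35.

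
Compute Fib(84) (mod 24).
0

Matrix identity: Q^n = [[F_(n+1), F_n], [F_n, F_(n-1)]] with Q = [[1,1],[1,0]].
n = 84 = 1010100₂. Square-and-multiply, entries mod 24:
Q^1 = [[1,1],[1,0]]
Q^2 = (Q^1)² = [[2,1],[1,1]]
Q^5 = (Q^2)²·Q = [[8,5],[5,3]]
Q^10 = (Q^5)² = [[17,7],[7,10]]
Q^21 = (Q^10)²·Q = [[23,2],[2,21]]
Q^42 = (Q^21)² = [[5,16],[16,13]]
Q^84 = (Q^42)² = [[17,0],[0,17]]
F_84 mod 24 = Q^84[0][1] = 0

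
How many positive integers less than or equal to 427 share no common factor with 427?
360

427 = 7 × 61
φ(n) = n × ∏(1 - 1/p) for each prime p dividing n
φ(427) = 427 × (1 - 1/7) × (1 - 1/61) = 360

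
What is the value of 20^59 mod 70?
20

Repeated squaring. Binary of 59 = 111011.
20^1 ≡ 20 (mod 70); 20^2 ≡ 50 (mod 70); 20^4 ≡ 50 (mod 70); 20^8 ≡ 50 (mod 70); 20^16 ≡ 50 (mod 70); 20^32 ≡ 50 (mod 70)
20^59 = 20^1 × 20^2 × 20^8 × 20^16 × 20^32 ≡ 20 (mod 70)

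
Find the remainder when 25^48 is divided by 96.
1

Repeated squaring. Binary of 48 = 110000.
25^1 ≡ 25 (mod 96); 25^2 ≡ 49 (mod 96); 25^4 ≡ 1 (mod 96); 25^8 ≡ 1 (mod 96); 25^16 ≡ 1 (mod 96); 25^32 ≡ 1 (mod 96)
25^48 = 25^16 × 25^32 ≡ 1 (mod 96)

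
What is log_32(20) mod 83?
55

Baby-step giant-step with step n = ⌈√83⌉ = 10.
Baby steps 32^j mod 83 (j:value) for j=0..9: 0:1, 1:32, 2:28, 3:66, 4:37, 5:22, 6:40, 7:35, 8:41, 9:67.
Giant-step multiplier: 32^(-10) ≡ 32^(82-10) = 32^72 ≡ 77 (mod 83).
Giant steps γ_i = 20·77^i mod 83: γ_0=20, γ_1=46, γ_2=56, γ_3=79, γ_4=24, γ_5=22 (in table at j=5).
x = i·n + j = 5·10 + 5 = 55.
Check: 32^55 ≡ 20 (mod 83).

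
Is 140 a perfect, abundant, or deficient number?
abundant

Proper divisors of 140: sum = 1 + 2 + 4 + 5 + 7 + 10 + 14 + 20 + 28 + 35 + 70 = 196
Since 196 > 140, 140 is abundant.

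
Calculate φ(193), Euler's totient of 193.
192

193 = 193
φ(n) = n × ∏(1 - 1/p) for each prime p dividing n
φ(193) = 193 × (1 - 1/193) = 192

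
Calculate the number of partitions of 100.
190569292

p(n) counts ways to write n as a sum of positive integers (order ignored).
Euler's pentagonal recurrence: p(k) = p(k-1) + p(k-2) - p(k-5) - p(k-7) + p(k-12) + p(k-15) - ... (offsets j(3j∓1)/2, signs ++--, p(0)=1, p(<0)=0).
DP table for k = 0..99: p(0)=1, p(1)=1, p(2)=2, p(3)=3, p(4)=5, p(5)=7, p(6)=11, p(7)=15, p(8)=22, p(9)=30, p(10)=42, p(11)=56, p(12)=77, p(13)=101, p(14)=135, p(15)=176, p(16)=231, p(17)=297, p(18)=385, p(19)=490, p(20)=627, p(21)=792, p(22)=1002, p(23)=1255, p(24)=1575, p(25)=1958, p(26)=2436, p(27)=3010, p(28)=3718, p(29)=4565, p(30)=5604, p(31)=6842, p(32)=8349, p(33)=10143, p(34)=12310, p(35)=14883, p(36)=17977, p(37)=21637, p(38)=26015, p(39)=31185, p(40)=37338, p(41)=44583, p(42)=53174, p(43)=63261, p(44)=75175, p(45)=89134, p(46)=105558, p(47)=124754, p(48)=147273, p(49)=173525, p(50)=204226, p(51)=239943, p(52)=281589, p(53)=329931, p(54)=386155, p(55)=451276, p(56)=526823, p(57)=614154, p(58)=715220, p(59)=831820, p(60)=966467, p(61)=1121505, p(62)=1300156, p(63)=1505499, p(64)=1741630, p(65)=2012558, p(66)=2323520, p(67)=2679689, p(68)=3087735, p(69)=3554345, p(70)=4087968, p(71)=4697205, p(72)=5392783, p(73)=6185689, p(74)=7089500, p(75)=8118264, p(76)=9289091, p(77)=10619863, p(78)=12132164, p(79)=13848650, p(80)=15796476, p(81)=18004327, p(82)=20506255, p(83)=23338469, p(84)=26543660, p(85)=30167357, p(86)=34262962, p(87)=38887673, p(88)=44108109, p(89)=49995925, p(90)=56634173, p(91)=64112359, p(92)=72533807, p(93)=82010177, p(94)=92669720, p(95)=104651419, p(96)=118114304, p(97)=133230930, p(98)=150198136, p(99)=169229875.
Final step: p(100) = p(99) + p(98) - p(95) - p(93) + p(88) + p(85) - p(78) - p(74) + p(65) + p(60) - p(49) - p(43) + p(30) + p(23) - p(8) - p(0)
= 169229875 + 150198136 - 104651419 - 82010177 + 44108109 + 30167357 - 12132164 - 7089500 + 2012558 + 966467 - 173525 - 63261 + 5604 + 1255 - 22 - 1
= 190569292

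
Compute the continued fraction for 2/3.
[0; 1, 2]

Euclidean algorithm steps:
2 = 0 × 3 + 2
3 = 1 × 2 + 1
2 = 2 × 1 + 0
Continued fraction: [0; 1, 2]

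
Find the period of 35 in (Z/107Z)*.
53

107 is prime, so ord(35) divides φ(107) = 106.
Divisors of 106: 1, 2, 53, 106.
Repeated squaring: 35^1 ≡ 35, 35^2 ≡ 48, 35^4 ≡ 57, 35^8 ≡ 39, 35^16 ≡ 23, 35^32 ≡ 101, 35^64 ≡ 36 (mod 107).
Test 35^d mod 107 for each divisor d in increasing order:
35^1 ≡ 35
35^2 ≡ 48
35^53 = 35^32·35^16·35^4·35^1 ≡ 1  ← first divisor giving 1
The order is 53.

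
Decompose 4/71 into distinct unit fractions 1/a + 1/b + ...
1/18 + 1/1278

Greedy algorithm:
4/71: ceiling(71/4) = 18, use 1/18
1/1278: ceiling(1278/1) = 1278, use 1/1278
Result: 4/71 = 1/18 + 1/1278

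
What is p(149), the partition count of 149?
37027355200

p(n) counts ways to write n as a sum of positive integers (order ignored).
Euler's pentagonal recurrence: p(k) = p(k-1) + p(k-2) - p(k-5) - p(k-7) + p(k-12) + p(k-15) - ... (offsets j(3j∓1)/2, signs ++--, p(0)=1, p(<0)=0).
DP table for k = 0..148: p(0)=1, p(1)=1, p(2)=2, p(3)=3, p(4)=5, p(5)=7, p(6)=11, p(7)=15, p(8)=22, p(9)=30, p(10)=42, p(11)=56, p(12)=77, p(13)=101, p(14)=135, p(15)=176, p(16)=231, p(17)=297, p(18)=385, p(19)=490, p(20)=627, p(21)=792, p(22)=1002, p(23)=1255, p(24)=1575, p(25)=1958, p(26)=2436, p(27)=3010, p(28)=3718, p(29)=4565, p(30)=5604, p(31)=6842, p(32)=8349, p(33)=10143, p(34)=12310, p(35)=14883, p(36)=17977, p(37)=21637, p(38)=26015, p(39)=31185, p(40)=37338, p(41)=44583, p(42)=53174, p(43)=63261, p(44)=75175, p(45)=89134, p(46)=105558, p(47)=124754, p(48)=147273, p(49)=173525, p(50)=204226, p(51)=239943, p(52)=281589, p(53)=329931, p(54)=386155, p(55)=451276, p(56)=526823, p(57)=614154, p(58)=715220, p(59)=831820, p(60)=966467, p(61)=1121505, p(62)=1300156, p(63)=1505499, p(64)=1741630, p(65)=2012558, p(66)=2323520, p(67)=2679689, p(68)=3087735, p(69)=3554345, p(70)=4087968, p(71)=4697205, p(72)=5392783, p(73)=6185689, p(74)=7089500, p(75)=8118264, p(76)=9289091, p(77)=10619863, p(78)=12132164, p(79)=13848650, p(80)=15796476, p(81)=18004327, p(82)=20506255, p(83)=23338469, p(84)=26543660, p(85)=30167357, p(86)=34262962, p(87)=38887673, p(88)=44108109, p(89)=49995925, p(90)=56634173, p(91)=64112359, p(92)=72533807, p(93)=82010177, p(94)=92669720, p(95)=104651419, p(96)=118114304, p(97)=133230930, p(98)=150198136, p(99)=169229875, p(100)=190569292, p(101)=214481126, p(102)=241265379, p(103)=271248950, p(104)=304801365, p(105)=342325709, p(106)=384276336, p(107)=431149389, p(108)=483502844, p(109)=541946240, p(110)=607163746, p(111)=679903203, p(112)=761002156, p(113)=851376628, p(114)=952050665, p(115)=1064144451, p(116)=1188908248, p(117)=1327710076, p(118)=1482074143, p(119)=1653668665, p(120)=1844349560, p(121)=2056148051, p(122)=2291320912, p(123)=2552338241, p(124)=2841940500, p(125)=3163127352, p(126)=3519222692, p(127)=3913864295, p(128)=4351078600, p(129)=4835271870, p(130)=5371315400, p(131)=5964539504, p(132)=6620830889, p(133)=7346629512, p(134)=8149040695, p(135)=9035836076, p(136)=10015581680, p(137)=11097645016, p(138)=12292341831, p(139)=13610949895, p(140)=15065878135, p(141)=16670689208, p(142)=18440293320, p(143)=20390982757, p(144)=22540654445, p(145)=24908858009, p(146)=27517052599, p(147)=30388671978, p(148)=33549419497.
Final step: p(149) = p(148) + p(147) - p(144) - p(142) + p(137) + p(134) - p(127) - p(123) + p(114) + p(109) - p(98) - p(92) + p(79) + p(72) - p(57) - p(49) + p(32) + p(23) - p(4)
= 33549419497 + 30388671978 - 22540654445 - 18440293320 + 11097645016 + 8149040695 - 3913864295 - 2552338241 + 952050665 + 541946240 - 150198136 - 72533807 + 13848650 + 5392783 - 614154 - 173525 + 8349 + 1255 - 5
= 37027355200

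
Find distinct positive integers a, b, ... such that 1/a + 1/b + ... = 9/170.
1/19 + 1/3230

Greedy algorithm:
9/170: ceiling(170/9) = 19, use 1/19
1/3230: ceiling(3230/1) = 3230, use 1/3230
Result: 9/170 = 1/19 + 1/3230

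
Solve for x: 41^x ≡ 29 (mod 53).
38

Baby-step giant-step with step n = ⌈√53⌉ = 8.
Baby steps 41^j mod 53 (j:value) for j=0..7: 0:1, 1:41, 2:38, 3:21, 4:13, 5:3, 6:17, 7:8.
Giant-step multiplier: 41^(-8) ≡ 41^(52-8) = 41^44 ≡ 16 (mod 53).
Giant steps γ_i = 29·16^i mod 53: γ_0=29, γ_1=40, γ_2=4, γ_3=11, γ_4=17 (in table at j=6).
x = i·n + j = 4·8 + 6 = 38.
Check: 41^38 ≡ 29 (mod 53).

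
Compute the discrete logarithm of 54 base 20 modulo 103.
19

Baby-step giant-step with step n = ⌈√103⌉ = 11.
Baby steps 20^j mod 103 (j:value) for j=0..10: 0:1, 1:20, 2:91, 3:69, 4:41, 5:99, 6:23, 7:48, 8:33, 9:42, 10:16.
Giant-step multiplier: 20^(-11) ≡ 20^(102-11) = 20^91 ≡ 75 (mod 103).
Giant steps γ_i = 54·75^i mod 103: γ_0=54, γ_1=33 (in table at j=8).
x = i·n + j = 1·11 + 8 = 19.
Check: 20^19 ≡ 54 (mod 103).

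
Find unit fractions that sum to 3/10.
1/4 + 1/20

Greedy algorithm:
3/10: ceiling(10/3) = 4, use 1/4
1/20: ceiling(20/1) = 20, use 1/20
Result: 3/10 = 1/4 + 1/20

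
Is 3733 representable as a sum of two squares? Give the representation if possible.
22² + 57² (a=22, b=57)

Factorization: 3733 = 3733
By Fermat: n is sum of two squares iff every prime p ≡ 3 (mod 4) appears to even power.
All primes ≡ 3 (mod 4) appear to even power.
Search a = 0, 1, 2, … for 3733 - a² a perfect square: first hit at a = 22: 3733 - 484 = 3249 = 57².
3733 = 22² + 57² = 484 + 3249 ✓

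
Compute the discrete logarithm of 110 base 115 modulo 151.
138

Baby-step giant-step with step n = ⌈√151⌉ = 13.
Baby steps 115^j mod 151 (j:value) for j=0..12: 0:1, 1:115, 2:88, 3:3, 4:43, 5:113, 6:9, 7:129, 8:37, 9:27, 10:85, 11:111, 12:81.
Giant-step multiplier: 115^(-13) ≡ 115^(150-13) = 115^137 ≡ 106 (mod 151).
Giant steps γ_i = 110·106^i mod 151: γ_0=110, γ_1=33, γ_2=25, γ_3=83, γ_4=40, γ_5=12, γ_6=64, γ_7=140, γ_8=42, γ_9=73, γ_10=37 (in table at j=8).
x = i·n + j = 10·13 + 8 = 138.
Check: 115^138 ≡ 110 (mod 151).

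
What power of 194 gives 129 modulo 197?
133

Baby-step giant-step with step n = ⌈√197⌉ = 15.
Baby steps 194^j mod 197 (j:value) for j=0..14: 0:1, 1:194, 2:9, 3:170, 4:81, 5:151, 6:138, 7:177, 8:60, 9:17, 10:146, 11:153, 12:132, 13:195, 14:6.
Giant-step multiplier: 194^(-15) ≡ 194^(196-15) = 194^181 ≡ 186 (mod 197).
Giant steps γ_i = 129·186^i mod 197: γ_0=129, γ_1=157, γ_2=46, γ_3=85, γ_4=50, γ_5=41, γ_6=140, γ_7=36, γ_8=195 (in table at j=13).
x = i·n + j = 8·15 + 13 = 133.
Check: 194^133 ≡ 129 (mod 197).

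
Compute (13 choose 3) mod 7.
6

Using Lucas' theorem:
Write n=13 and k=3 in base 7:
n in base 7: [1, 6]
k in base 7: [0, 3]
C(13,3) mod 7 = ∏ C(n_i, k_i) mod 7
Digit binomials (mod 7): C(1,0) = 1; C(6,3) = 20 ≡ 6
Product: 1 × 6 = 6 ≡ 6 (mod 7)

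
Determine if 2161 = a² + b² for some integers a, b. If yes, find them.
15² + 44² (a=15, b=44)

Factorization: 2161 = 2161
By Fermat: n is sum of two squares iff every prime p ≡ 3 (mod 4) appears to even power.
All primes ≡ 3 (mod 4) appear to even power.
Search a = 0, 1, 2, … for 2161 - a² a perfect square: first hit at a = 15: 2161 - 225 = 1936 = 44².
2161 = 15² + 44² = 225 + 1936 ✓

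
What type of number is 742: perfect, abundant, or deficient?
deficient

Proper divisors of 742: sum = 1 + 2 + 7 + 14 + 53 + 106 + 371 = 554
Since 554 < 742, 742 is deficient.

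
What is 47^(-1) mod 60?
23

gcd(47, 60) = 1, so the inverse exists.
Extended Euclidean algorithm on (60, 47):
60 = 1 × 47 + 13  ⟹  13 = (1)·60 + (-1)·47
47 = 3 × 13 + 8  ⟹  8 = (-3)·60 + (4)·47
13 = 1 × 8 + 5  ⟹  5 = (4)·60 + (-5)·47
8 = 1 × 5 + 3  ⟹  3 = (-7)·60 + (9)·47
5 = 1 × 3 + 2  ⟹  2 = (11)·60 + (-14)·47
3 = 1 × 2 + 1  ⟹  1 = (-18)·60 + (23)·47
So (23)·47 ≡ 1 (mod 60), i.e. 47^(-1) ≡ 23 (mod 60).
Check: 47 × 23 = 1081 ≡ 1 (mod 60)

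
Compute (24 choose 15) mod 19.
0

Using Lucas' theorem:
Write n=24 and k=15 in base 19:
n in base 19: [1, 5]
k in base 19: [0, 15]
C(24,15) mod 19 = ∏ C(n_i, k_i) mod 19
Digit binomials (mod 19): C(1,0) = 1; C(5,15) = 0 (k_i > n_i)
Product: 1 × 0 = 0 ≡ 0 (mod 19)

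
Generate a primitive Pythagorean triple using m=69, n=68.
(137, 9384, 9385)

Euclid's formula: a = m² - n², b = 2mn, c = m² + n²
m = 69, n = 68
a = 69² - 68² = 4761 - 4624 = 137
b = 2 × 69 × 68 = 9384
c = 69² + 68² = 4761 + 4624 = 9385
Verification: 137² + 9384² = 18769 + 88059456 = 88078225 = 9385² ✓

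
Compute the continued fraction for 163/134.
[1; 4, 1, 1, 1, 1, 1, 3]

Euclidean algorithm steps:
163 = 1 × 134 + 29
134 = 4 × 29 + 18
29 = 1 × 18 + 11
18 = 1 × 11 + 7
11 = 1 × 7 + 4
7 = 1 × 4 + 3
4 = 1 × 3 + 1
3 = 3 × 1 + 0
Continued fraction: [1; 4, 1, 1, 1, 1, 1, 3]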